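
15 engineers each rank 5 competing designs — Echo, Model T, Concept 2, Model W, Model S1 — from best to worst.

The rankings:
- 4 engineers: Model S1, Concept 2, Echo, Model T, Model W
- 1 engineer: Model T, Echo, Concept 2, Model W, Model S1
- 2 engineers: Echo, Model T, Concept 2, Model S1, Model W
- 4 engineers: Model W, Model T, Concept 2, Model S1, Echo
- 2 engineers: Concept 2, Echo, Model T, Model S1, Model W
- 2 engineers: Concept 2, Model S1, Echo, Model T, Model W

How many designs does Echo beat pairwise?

Echo against each rival (15 engineers):
Echo vs Model T: 4+2+2+2 = 10 for Echo, 5 for Model T — Echo by 10–5.
Echo vs Concept 2: 3 to 12, Concept 2.
Echo vs Model W: 11 to 4, Echo.
Echo vs Model S1: Echo preferred on 1+2+2 = 5 ballots; Model S1 wins 10–5.
Echo beats Model T, Model W; loses to Concept 2, Model S1 — 2 pairwise wins.

2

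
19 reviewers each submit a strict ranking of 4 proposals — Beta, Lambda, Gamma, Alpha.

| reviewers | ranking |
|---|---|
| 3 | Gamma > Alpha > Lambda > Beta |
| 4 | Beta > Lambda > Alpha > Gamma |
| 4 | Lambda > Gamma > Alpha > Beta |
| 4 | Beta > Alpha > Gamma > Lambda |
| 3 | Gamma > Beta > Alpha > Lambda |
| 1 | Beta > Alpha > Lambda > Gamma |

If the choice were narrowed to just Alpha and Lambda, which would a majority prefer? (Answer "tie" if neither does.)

Alpha

Ballots ranking Alpha above Lambda: 3 + 4 + 3 + 1 = 11.
Ballots ranking Lambda above Alpha: 19 − 11 = 8.
Alpha wins the head-to-head 11–8.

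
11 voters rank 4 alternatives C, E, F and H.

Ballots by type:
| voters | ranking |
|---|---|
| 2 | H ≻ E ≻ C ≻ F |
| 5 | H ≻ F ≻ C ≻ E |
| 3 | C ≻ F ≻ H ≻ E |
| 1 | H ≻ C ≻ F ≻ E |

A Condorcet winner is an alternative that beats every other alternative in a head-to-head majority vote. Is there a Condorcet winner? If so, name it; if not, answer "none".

H

Head-to-head results (11 voters):
C vs E: 9 to 2, C.
C vs F: C wins 6–5.
C vs H: 3 to 8, H.
E vs F: E is ranked higher on 2 ballots, F on 9. F wins 9–2.
E vs H: H wins 11–0.
F vs H: H, 8–3.
Only H has no losses; H is the Condorcet winner.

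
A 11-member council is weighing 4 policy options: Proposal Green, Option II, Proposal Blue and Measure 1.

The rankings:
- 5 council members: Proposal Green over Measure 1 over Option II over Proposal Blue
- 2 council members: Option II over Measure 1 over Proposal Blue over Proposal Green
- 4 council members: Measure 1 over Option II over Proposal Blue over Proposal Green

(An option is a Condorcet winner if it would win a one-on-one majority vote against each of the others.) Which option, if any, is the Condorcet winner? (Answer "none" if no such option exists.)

Measure 1

Head-to-head results (11 council members):
Proposal Green vs Option II: Option II wins 6–5.
Proposal Green vs Proposal Blue: 5 for Proposal Green, 6 for Proposal Blue — Proposal Blue by 6–5.
Proposal Green vs Measure 1: 5 for Proposal Green, 6 for Measure 1 — Measure 1 by 6–5.
Option II vs Proposal Blue: Option II preferred on 5+2+4 = 11 ballots; Option II wins 11–0.
Option II vs Measure 1: Measure 1, 9–2.
Proposal Blue–Measure 1: Measure 1 11–0.
Measure 1 beats each of Proposal Green, Option II, Proposal Blue — Measure 1 is the Condorcet winner.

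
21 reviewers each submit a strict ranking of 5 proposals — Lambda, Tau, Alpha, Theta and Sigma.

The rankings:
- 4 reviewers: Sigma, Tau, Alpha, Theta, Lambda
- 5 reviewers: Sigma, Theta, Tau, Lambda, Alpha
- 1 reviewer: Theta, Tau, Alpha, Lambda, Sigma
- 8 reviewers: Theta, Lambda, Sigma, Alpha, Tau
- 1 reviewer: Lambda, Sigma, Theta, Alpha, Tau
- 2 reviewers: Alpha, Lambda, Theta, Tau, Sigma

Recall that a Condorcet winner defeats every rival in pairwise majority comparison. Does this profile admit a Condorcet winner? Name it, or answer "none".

Head-to-head results (21 reviewers):
Lambda vs Tau: 11 to 10, Lambda.
Lambda vs Alpha: Lambda preferred on 5+8+1 = 14 ballots; Lambda wins 14–7.
Lambda vs Theta: 1+2 = 3 for Lambda, 18 for Theta — Theta by 18–3.
Lambda vs Sigma: 1+8+1+2 = 12 for Lambda, 9 for Sigma — Lambda by 12–9.
Tau vs Alpha: 4+5+1 = 10 for Tau, 11 for Alpha — Alpha by 11–10.
Tau vs Theta: 4 to 17, Theta.
Tau vs Sigma: 1+2 = 3 for Tau, 18 for Sigma — Sigma by 18–3.
Alpha vs Theta: 4+2 = 6 for Alpha, 15 for Theta — Theta by 15–6.
Alpha vs Sigma: Alpha is ranked higher on 1+2 = 3 ballots, Sigma on 18. Sigma wins 18–3.
Theta vs Sigma: Theta is ranked higher on 1+8+2 = 11 ballots, Sigma on 10. Theta wins 11–10.
Only Theta has no losses; Theta is the Condorcet winner.

Theta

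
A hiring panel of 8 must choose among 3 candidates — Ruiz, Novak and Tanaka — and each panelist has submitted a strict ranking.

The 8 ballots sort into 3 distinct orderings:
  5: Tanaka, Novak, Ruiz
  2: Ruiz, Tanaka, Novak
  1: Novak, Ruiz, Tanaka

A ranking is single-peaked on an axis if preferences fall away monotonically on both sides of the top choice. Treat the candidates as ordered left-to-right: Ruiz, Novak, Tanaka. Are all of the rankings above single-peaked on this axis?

no

Axis positions: Ruiz=1, Novak=2, Tanaka=3.
Type 1 (peak Tanaka at position 3): ranking walks positions 3-2-1, expanding outward from the peak — single-peaked.
Type 2: ranking walks positions 1-3-2; Tanaka is ranked above Novak even though Novak lies between Tanaka and the peak Ruiz on the axis — preferences dip and rise again. Not single-peaked.
Type 3 (peak Novak at position 2): ranking walks positions 2-1-3, expanding outward from the peak — single-peaked.
Type 2 violates single-peakedness, so the profile is not single-peaked on this axis.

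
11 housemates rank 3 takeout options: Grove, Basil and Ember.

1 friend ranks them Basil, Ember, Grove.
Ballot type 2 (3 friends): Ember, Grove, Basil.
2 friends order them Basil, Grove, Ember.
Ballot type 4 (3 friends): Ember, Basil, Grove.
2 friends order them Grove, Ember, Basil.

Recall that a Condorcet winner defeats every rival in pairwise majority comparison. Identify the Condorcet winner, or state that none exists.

Pairwise majorities:
Grove vs Basil: Basil, 6–5.
Grove vs Ember: Grove is ranked higher on 2+2 = 4 ballots, Ember on 7. Ember wins 7–4.
Basil vs Ember: Ember wins 8–3.
Ember defeats every rival head-to-head and is the Condorcet winner.

Ember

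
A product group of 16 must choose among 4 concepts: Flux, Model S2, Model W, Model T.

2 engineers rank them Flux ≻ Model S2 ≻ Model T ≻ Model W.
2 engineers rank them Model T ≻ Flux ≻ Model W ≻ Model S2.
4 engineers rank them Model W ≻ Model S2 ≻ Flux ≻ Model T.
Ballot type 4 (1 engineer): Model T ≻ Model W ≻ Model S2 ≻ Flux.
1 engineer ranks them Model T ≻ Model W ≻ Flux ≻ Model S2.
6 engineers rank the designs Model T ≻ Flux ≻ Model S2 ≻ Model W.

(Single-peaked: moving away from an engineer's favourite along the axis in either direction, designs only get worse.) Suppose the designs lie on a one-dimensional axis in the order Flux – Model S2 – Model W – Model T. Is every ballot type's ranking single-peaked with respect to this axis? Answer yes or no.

Axis positions: Flux=1, Model S2=2, Model W=3, Model T=4.
Ballot type 1: ranking walks positions 1-2-4-3; Model T is ranked above Model W even though Model W lies between Model T and the peak Flux on the axis — preferences dip and rise again. Not single-peaked.
Ballot type 2: ranking walks positions 4-1-3-2; Flux is ranked above Model W even though Model W lies between Flux and the peak Model T on the axis — preferences dip and rise again. Not single-peaked.
Ballot type 3 (peak Model W at position 3): ranking walks positions 3-2-1-4, expanding outward from the peak — single-peaked.
Ballot type 4 (peak Model T at position 4): ranking walks positions 4-3-2-1, expanding outward from the peak — single-peaked.
Ballot type 5: ranking walks positions 4-3-1-2; Flux is ranked above Model S2 even though Model S2 lies between Flux and the peak Model T on the axis — preferences dip and rise again. Not single-peaked.
Ballot type 6: ranking walks positions 4-1-2-3; Flux is ranked above Model W even though Model W lies between Flux and the peak Model T on the axis — preferences dip and rise again. Not single-peaked.
Ballot type 1 violates single-peakedness, so the profile is not single-peaked on this axis.

no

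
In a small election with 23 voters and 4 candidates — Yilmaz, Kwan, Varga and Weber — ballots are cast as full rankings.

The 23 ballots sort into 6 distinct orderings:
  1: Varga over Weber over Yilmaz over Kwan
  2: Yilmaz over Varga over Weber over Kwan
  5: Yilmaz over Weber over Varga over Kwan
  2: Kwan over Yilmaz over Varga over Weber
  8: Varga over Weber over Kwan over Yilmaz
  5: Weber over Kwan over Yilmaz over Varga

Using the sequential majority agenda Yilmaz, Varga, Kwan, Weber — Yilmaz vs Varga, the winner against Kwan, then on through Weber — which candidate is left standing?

Weber

Round 1: Yilmaz vs Varga — 14–9, Yilmaz advances.
Round 2: Yilmaz vs Kwan — 8–15, Kwan advances.
Round 3: Kwan vs Weber — 2–21, Weber advances.
Weber survives the agenda.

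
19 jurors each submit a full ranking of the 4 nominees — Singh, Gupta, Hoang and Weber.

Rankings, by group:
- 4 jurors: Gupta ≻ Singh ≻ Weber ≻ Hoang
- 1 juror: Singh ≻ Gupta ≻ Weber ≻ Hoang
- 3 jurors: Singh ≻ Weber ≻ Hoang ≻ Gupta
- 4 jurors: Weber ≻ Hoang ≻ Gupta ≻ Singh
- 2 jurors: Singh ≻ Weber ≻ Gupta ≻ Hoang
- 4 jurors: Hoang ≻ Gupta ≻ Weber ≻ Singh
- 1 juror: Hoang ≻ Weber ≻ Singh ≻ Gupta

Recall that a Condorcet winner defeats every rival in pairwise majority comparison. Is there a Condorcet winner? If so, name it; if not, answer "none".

none

Pairwise majorities:
Singh vs Gupta: Singh is ranked higher on 1+3+2+1 = 7 ballots, Gupta on 12. Gupta wins 12–7.
Singh vs Hoang: Singh is ranked higher on 4+1+3+2 = 10 ballots, Hoang on 9. Singh wins 10–9.
Singh vs Weber: Singh preferred on 4+1+3+2 = 10 ballots; Singh wins 10–9.
Gupta vs Hoang: Gupta preferred on 4+1+2 = 7 ballots; Hoang wins 12–7.
Gupta vs Weber: Gupta is ranked higher on 4+1+4 = 9 ballots, Weber on 10. Weber wins 10–9.
Hoang vs Weber: 5 to 14, Weber.
Each nominee drops at least one matchup (Singh loses to Gupta; Gupta loses to Hoang; Hoang loses to Singh; Weber loses to Singh); the cycle Singh → Hoang → Gupta → Singh rules out a Condorcet winner.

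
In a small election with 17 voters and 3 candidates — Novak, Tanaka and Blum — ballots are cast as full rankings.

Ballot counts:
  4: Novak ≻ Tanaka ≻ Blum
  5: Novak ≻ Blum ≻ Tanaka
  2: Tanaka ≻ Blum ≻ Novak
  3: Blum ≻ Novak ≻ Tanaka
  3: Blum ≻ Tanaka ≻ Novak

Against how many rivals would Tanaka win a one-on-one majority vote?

Tanaka against each rival (17 voters):
Tanaka vs Novak: 2+3 = 5 for Tanaka, 12 for Novak — Novak by 12–5.
Tanaka vs Blum: Blum, 11–6.
Tanaka beats no one; loses to Novak, Blum — 0 pairwise wins.

0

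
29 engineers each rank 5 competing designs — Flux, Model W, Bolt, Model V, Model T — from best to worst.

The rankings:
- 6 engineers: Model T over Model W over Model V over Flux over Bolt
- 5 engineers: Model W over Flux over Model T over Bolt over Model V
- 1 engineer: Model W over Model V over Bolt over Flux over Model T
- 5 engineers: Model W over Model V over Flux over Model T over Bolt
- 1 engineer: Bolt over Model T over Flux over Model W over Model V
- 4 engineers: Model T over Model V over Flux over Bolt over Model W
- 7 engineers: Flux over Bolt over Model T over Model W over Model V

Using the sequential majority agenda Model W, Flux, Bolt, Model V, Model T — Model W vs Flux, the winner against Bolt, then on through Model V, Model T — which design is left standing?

Round 1: Model W vs Flux — 17–12, Model W advances.
Round 2: Model W vs Bolt — 17–12, Model W advances.
Round 3: Model W vs Model V — 25–4, Model W advances.
Round 4: Model W vs Model T — 11–18, Model T advances.
Model T survives the agenda.

Model T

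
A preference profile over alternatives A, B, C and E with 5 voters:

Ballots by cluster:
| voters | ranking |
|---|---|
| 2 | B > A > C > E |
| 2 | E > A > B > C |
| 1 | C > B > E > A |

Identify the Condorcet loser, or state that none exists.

none

Pairwise majorities:
A–B: B 3–2.
A vs C: 2+2 = 4 for A, 1 for C — A by 4–1.
A vs E: 2 for A, 3 for E — E by 3–2.
B vs C: 2+2 = 4 for B, 1 for C — B by 4–1.
B vs E: 3 to 2, B.
C vs E: C, 3–2.
Each alternative has at least one pairwise win (A beats C; B beats A; C beats E; E beats A) — no Condorcet loser.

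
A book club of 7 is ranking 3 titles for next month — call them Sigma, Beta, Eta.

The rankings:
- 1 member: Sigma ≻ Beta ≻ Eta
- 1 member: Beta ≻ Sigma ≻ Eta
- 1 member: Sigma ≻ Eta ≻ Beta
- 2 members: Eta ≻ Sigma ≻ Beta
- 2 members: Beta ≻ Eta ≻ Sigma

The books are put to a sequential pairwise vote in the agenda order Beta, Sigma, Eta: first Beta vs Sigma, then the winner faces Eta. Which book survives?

Eta

Round 1: Beta vs Sigma — 3–4, Sigma advances.
Round 2: Sigma vs Eta — 3–4, Eta advances.
The agenda winner is Eta.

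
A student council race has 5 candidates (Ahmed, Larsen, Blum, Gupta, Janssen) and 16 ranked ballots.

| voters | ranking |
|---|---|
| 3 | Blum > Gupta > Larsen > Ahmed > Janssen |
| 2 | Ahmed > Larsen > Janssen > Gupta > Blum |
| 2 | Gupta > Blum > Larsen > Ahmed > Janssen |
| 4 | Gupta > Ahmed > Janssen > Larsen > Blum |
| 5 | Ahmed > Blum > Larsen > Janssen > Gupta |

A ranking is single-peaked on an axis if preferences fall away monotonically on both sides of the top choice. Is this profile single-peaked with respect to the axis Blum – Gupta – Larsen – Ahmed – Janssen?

Axis positions: Blum=1, Gupta=2, Larsen=3, Ahmed=4, Janssen=5.
Type 1 (peak Blum at position 1): ranking walks positions 1-2-3-4-5, expanding outward from the peak — single-peaked.
Type 2 (peak Ahmed at position 4): ranking walks positions 4-3-5-2-1, expanding outward from the peak — single-peaked.
Type 3 (peak Gupta at position 2): ranking walks positions 2-1-3-4-5, expanding outward from the peak — single-peaked.
Type 4: ranking walks positions 2-4-5-3-1; Ahmed is ranked above Larsen even though Larsen lies between Ahmed and the peak Gupta on the axis — preferences dip and rise again. Not single-peaked.
Type 5: ranking walks positions 4-1-3-5-2; Blum is ranked above Larsen even though Larsen lies between Blum and the peak Ahmed on the axis — preferences dip and rise again. Not single-peaked.
Type 4 violates single-peakedness, so the profile is not single-peaked on this axis.

no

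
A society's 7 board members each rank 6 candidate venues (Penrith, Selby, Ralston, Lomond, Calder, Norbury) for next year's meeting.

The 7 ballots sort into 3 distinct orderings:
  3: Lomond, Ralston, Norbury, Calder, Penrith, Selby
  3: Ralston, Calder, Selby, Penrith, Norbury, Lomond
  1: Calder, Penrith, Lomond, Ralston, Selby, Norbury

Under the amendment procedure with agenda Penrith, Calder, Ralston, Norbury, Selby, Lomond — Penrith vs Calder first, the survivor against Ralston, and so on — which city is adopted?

Lomond

Round 1: Penrith vs Calder — 0–7, Calder advances.
Round 2: Calder vs Ralston — 1–6, Ralston advances.
Round 3: Ralston vs Norbury — 7–0, Ralston advances.
Round 4: Ralston vs Selby — 7–0, Ralston advances.
Round 5: Ralston vs Lomond — 3–4, Lomond advances.
Lomond survives the agenda.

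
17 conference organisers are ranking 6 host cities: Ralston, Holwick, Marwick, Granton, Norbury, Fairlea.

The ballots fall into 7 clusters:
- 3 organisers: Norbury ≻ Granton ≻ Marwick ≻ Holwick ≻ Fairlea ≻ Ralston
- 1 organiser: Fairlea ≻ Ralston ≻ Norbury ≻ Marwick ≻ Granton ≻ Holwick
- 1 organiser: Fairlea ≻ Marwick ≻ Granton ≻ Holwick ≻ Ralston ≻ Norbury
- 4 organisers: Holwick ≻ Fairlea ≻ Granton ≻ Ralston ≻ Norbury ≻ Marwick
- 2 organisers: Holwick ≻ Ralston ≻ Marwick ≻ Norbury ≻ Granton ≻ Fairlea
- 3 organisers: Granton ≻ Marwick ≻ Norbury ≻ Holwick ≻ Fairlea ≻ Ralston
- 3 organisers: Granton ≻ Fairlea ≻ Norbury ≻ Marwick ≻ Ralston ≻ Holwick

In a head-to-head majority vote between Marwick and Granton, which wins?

Ballots ranking Marwick above Granton: 1 + 1 + 2 = 4.
Ballots ranking Granton above Marwick: 17 − 4 = 13.
Granton wins the head-to-head 13–4.

Granton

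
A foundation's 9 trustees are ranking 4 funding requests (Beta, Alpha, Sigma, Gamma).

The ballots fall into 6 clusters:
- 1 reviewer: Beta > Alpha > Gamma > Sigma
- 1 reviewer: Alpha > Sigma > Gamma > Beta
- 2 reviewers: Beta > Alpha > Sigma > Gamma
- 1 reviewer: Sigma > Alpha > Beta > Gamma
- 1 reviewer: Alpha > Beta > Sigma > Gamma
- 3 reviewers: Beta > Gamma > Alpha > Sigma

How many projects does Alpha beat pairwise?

Alpha against each rival (9 reviewers):
Alpha vs Beta: 3 to 6, Beta.
Alpha vs Sigma: Alpha wins 8–1.
Alpha vs Gamma: Alpha preferred on 1+1+2+1+1 = 6 ballots; Alpha wins 6–3.
Alpha beats Sigma, Gamma; loses to Beta — 2 pairwise wins.

2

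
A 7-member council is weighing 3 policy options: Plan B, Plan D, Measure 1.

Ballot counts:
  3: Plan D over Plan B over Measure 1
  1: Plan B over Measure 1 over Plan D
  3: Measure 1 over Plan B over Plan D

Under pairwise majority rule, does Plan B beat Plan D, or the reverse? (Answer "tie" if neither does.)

Plan B

Ballots ranking Plan B above Plan D: 1 + 3 = 4.
Ballots ranking Plan D above Plan B: 7 − 4 = 3.
Plan B wins the head-to-head 4–3.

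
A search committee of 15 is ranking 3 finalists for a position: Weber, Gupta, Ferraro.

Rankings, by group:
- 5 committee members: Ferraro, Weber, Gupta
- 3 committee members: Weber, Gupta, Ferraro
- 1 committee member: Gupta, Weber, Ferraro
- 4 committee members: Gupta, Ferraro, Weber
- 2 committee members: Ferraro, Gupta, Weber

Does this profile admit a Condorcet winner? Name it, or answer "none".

Pairwise majorities:
Weber vs Gupta: Weber, 8–7.
Weber vs Ferraro: 4 to 11, Ferraro.
Gupta vs Ferraro: Gupta wins 8–7.
Every candidate loses at least once (Weber loses to Ferraro; Gupta loses to Weber; Ferraro loses to Gupta). The majority relation contains the cycle Weber beats Gupta beats Ferraro beats Weber, so there is no Condorcet winner.

none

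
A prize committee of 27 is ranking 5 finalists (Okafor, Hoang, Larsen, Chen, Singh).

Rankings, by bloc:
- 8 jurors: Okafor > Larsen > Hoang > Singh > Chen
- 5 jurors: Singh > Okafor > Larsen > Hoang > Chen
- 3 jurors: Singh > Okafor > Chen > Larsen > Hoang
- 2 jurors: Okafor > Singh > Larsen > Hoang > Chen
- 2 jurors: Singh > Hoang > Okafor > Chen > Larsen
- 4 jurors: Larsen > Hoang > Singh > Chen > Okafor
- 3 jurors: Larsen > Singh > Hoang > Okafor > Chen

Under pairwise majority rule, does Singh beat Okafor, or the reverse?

Singh

Ballots ranking Singh above Okafor: 5 + 3 + 2 + 4 + 3 = 17.
Ballots ranking Okafor above Singh: 27 − 17 = 10.
Singh wins the head-to-head 17–10.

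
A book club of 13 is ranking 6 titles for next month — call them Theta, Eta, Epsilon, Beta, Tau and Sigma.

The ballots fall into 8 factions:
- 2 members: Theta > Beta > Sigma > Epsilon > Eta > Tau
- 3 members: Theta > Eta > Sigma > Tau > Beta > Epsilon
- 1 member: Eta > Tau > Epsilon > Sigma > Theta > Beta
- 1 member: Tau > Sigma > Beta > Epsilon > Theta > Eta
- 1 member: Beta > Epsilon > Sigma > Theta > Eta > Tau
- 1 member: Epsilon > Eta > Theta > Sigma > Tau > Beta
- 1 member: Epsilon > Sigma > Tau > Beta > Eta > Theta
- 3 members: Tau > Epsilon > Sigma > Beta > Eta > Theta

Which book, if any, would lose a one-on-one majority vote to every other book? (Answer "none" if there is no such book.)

Pairwise majorities:
Theta vs Eta: Theta, 7–6.
Theta vs Epsilon: Theta preferred on 2+3 = 5 ballots; Epsilon wins 8–5.
Theta–Beta: Theta 7–6.
Theta vs Tau: Theta preferred on 2+3+1+1 = 7 ballots; Theta wins 7–6.
Theta–Sigma: Sigma 7–6.
Eta vs Epsilon: Epsilon wins 9–4.
Eta vs Beta: Eta is ranked higher on 3+1+1 = 5 ballots, Beta on 8. Beta wins 8–5.
Eta vs Tau: Eta, 8–5.
Eta vs Sigma: 5 to 8, Sigma.
Epsilon vs Beta: Beta, 7–6.
Epsilon vs Tau: Tau, 8–5.
Epsilon vs Sigma: Epsilon, 7–6.
Beta vs Tau: 3 to 10, Tau.
Beta vs Sigma: Sigma, 10–3.
Tau vs Sigma: 5 to 8, Sigma.
No book is winless: Theta beats Eta; Eta beats Tau; Epsilon beats Theta; Beta beats Eta; Tau beats Epsilon; Sigma beats Theta. There is no Condorcet loser.

none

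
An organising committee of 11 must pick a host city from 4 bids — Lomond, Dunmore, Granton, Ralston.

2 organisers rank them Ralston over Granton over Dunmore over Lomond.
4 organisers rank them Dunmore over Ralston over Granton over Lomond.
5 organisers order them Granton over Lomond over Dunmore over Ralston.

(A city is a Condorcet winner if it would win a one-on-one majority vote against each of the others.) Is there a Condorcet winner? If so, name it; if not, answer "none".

none

Check each pair by majority over 11 ballots:
Lomond vs Dunmore: 5 for Lomond, 6 for Dunmore — Dunmore by 6–5.
Lomond vs Granton: 0 to 11, Granton.
Lomond vs Ralston: Lomond preferred on 5 ballots; Ralston wins 6–5.
Dunmore vs Granton: 4 for Dunmore, 7 for Granton — Granton by 7–4.
Dunmore vs Ralston: Dunmore is ranked higher on 4+5 = 9 ballots, Ralston on 2. Dunmore wins 9–2.
Granton vs Ralston: 5 for Granton, 6 for Ralston — Ralston by 6–5.
No city is unbeaten: Lomond loses to Dunmore; Dunmore loses to Granton; Granton loses to Ralston; Ralston loses to Dunmore. In particular Dunmore → Ralston → Granton → Dunmore is a majority cycle — no Condorcet winner exists.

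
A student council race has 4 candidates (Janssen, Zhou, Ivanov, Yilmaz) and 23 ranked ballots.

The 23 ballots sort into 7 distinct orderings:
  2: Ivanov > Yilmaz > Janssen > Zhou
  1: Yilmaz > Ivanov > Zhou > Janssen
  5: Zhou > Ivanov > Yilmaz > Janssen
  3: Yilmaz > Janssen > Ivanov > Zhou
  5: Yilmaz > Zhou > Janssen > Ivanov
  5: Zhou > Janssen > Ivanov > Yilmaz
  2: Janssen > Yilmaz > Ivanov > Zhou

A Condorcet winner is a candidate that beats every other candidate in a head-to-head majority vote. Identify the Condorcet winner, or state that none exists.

none

Pairwise majorities:
Janssen vs Zhou: 2+3+2 = 7 for Janssen, 16 for Zhou — Zhou by 16–7.
Janssen vs Ivanov: 15 to 8, Janssen.
Janssen vs Yilmaz: 7 to 16, Yilmaz.
Zhou–Ivanov: Zhou 15–8.
Zhou vs Yilmaz: 5+5 = 10 for Zhou, 13 for Yilmaz — Yilmaz by 13–10.
Ivanov vs Yilmaz: 12 to 11, Ivanov.
Each candidate drops at least one matchup (Janssen loses to Zhou; Zhou loses to Yilmaz; Ivanov loses to Janssen; Yilmaz loses to Ivanov); the cycle Janssen > Ivanov > Yilmaz > Janssen rules out a Condorcet winner.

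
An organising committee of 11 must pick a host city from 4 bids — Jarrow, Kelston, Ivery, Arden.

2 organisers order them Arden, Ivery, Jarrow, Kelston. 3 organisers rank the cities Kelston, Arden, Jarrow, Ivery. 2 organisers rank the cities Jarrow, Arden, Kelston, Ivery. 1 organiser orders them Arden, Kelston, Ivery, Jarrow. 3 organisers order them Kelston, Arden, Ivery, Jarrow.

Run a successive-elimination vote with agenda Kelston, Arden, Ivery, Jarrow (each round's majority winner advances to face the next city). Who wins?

Kelston

Round 1: Kelston vs Arden — 6–5, Kelston advances.
Round 2: Kelston vs Ivery — 9–2, Kelston advances.
Round 3: Kelston vs Jarrow — 7–4, Kelston advances.
Kelston survives the agenda.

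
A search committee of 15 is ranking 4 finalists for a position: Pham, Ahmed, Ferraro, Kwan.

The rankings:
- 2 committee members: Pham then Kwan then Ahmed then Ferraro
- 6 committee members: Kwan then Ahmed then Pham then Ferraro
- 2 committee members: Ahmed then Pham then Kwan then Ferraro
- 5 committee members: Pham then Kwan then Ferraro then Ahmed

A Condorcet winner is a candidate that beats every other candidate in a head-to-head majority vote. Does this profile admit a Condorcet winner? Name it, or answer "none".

none

Head-to-head results (15 committee members):
Pham vs Ahmed: Ahmed, 8–7.
Pham–Ferraro: Pham 15–0.
Pham vs Kwan: Pham is ranked higher on 2+2+5 = 9 ballots, Kwan on 6. Pham wins 9–6.
Ahmed vs Ferraro: 2+6+2 = 10 for Ahmed, 5 for Ferraro — Ahmed by 10–5.
Ahmed–Kwan: Kwan 13–2.
Ferraro vs Kwan: Kwan, 15–0.
Every candidate loses at least once (Pham loses to Ahmed; Ahmed loses to Kwan; Ferraro loses to Pham; Kwan loses to Pham). The majority relation contains the cycle Pham beats Kwan beats Ahmed beats Pham, so there is no Condorcet winner.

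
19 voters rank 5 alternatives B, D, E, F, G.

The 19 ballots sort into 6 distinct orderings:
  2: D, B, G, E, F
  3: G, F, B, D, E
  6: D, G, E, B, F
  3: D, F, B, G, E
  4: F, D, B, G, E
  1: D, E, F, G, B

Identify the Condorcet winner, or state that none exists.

Pairwise majorities:
B vs D: B preferred on 3 ballots; D wins 16–3.
B vs E: 2+3+3+4 = 12 for B, 7 for E — B by 12–7.
B vs F: F, 11–8.
B vs G: G, 10–9.
D vs E: 2+3+6+3+4+1 = 19 for D, 0 for E — D by 19–0.
D vs F: D preferred on 2+6+3+1 = 12 ballots; D wins 12–7.
D vs G: D preferred on 2+6+3+4+1 = 16 ballots; D wins 16–3.
E vs F: F wins 10–9.
E vs G: 1 for E, 18 for G — G by 18–1.
F vs G: G wins 11–8.
D wins every pairwise contest, so D is the Condorcet winner.

D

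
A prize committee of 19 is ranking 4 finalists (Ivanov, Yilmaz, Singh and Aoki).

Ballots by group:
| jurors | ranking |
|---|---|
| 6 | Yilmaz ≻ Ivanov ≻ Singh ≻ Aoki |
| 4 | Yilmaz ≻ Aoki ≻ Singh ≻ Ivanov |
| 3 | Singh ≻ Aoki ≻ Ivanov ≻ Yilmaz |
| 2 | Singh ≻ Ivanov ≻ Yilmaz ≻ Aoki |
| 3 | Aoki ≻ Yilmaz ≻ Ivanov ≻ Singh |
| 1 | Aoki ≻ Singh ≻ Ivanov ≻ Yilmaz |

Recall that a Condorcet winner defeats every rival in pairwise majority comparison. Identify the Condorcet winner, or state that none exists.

Yilmaz

Head-to-head results (19 jurors):
Ivanov vs Yilmaz: 6 to 13, Yilmaz.
Ivanov vs Singh: Singh, 10–9.
Ivanov–Aoki: Aoki 11–8.
Yilmaz vs Singh: 6+4+3 = 13 for Yilmaz, 6 for Singh — Yilmaz by 13–6.
Yilmaz vs Aoki: 6+4+2 = 12 for Yilmaz, 7 for Aoki — Yilmaz by 12–7.
Singh vs Aoki: Singh wins 11–8.
Yilmaz defeats every rival head-to-head and is the Condorcet winner.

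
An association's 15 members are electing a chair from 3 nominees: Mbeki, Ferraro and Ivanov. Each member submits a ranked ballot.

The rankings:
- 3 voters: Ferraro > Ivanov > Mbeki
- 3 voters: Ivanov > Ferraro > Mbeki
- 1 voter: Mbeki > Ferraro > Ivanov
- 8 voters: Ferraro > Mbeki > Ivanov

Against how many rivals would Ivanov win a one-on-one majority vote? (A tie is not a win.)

Ivanov against each rival (15 voters):
Ivanov–Mbeki: Mbeki 9–6.
Ivanov vs Ferraro: Ivanov is ranked higher on 3 ballots, Ferraro on 12. Ferraro wins 12–3.
Ivanov beats no one; loses to Mbeki, Ferraro — 0 pairwise wins.

0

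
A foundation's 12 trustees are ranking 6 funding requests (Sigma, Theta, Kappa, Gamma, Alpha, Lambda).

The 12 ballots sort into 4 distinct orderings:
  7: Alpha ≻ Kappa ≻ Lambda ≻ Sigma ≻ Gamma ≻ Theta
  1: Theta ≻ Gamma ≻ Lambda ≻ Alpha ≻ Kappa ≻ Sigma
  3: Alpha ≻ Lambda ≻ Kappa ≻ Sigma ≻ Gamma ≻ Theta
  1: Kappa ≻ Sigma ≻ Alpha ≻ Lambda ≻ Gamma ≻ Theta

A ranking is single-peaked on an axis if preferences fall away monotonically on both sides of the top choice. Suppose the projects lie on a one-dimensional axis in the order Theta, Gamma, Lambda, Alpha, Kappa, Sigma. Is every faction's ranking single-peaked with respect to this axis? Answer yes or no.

Axis positions: Theta=1, Gamma=2, Lambda=3, Alpha=4, Kappa=5, Sigma=6.
Faction 1 (peak Alpha at position 4): ranking walks positions 4-5-3-6-2-1, expanding outward from the peak — single-peaked.
Faction 2 (peak Theta at position 1): ranking walks positions 1-2-3-4-5-6, expanding outward from the peak — single-peaked.
Faction 3 (peak Alpha at position 4): ranking walks positions 4-3-5-6-2-1, expanding outward from the peak — single-peaked.
Faction 4 (peak Kappa at position 5): ranking walks positions 5-6-4-3-2-1, expanding outward from the peak — single-peaked.
Every ranking is single-peaked on this axis.

yes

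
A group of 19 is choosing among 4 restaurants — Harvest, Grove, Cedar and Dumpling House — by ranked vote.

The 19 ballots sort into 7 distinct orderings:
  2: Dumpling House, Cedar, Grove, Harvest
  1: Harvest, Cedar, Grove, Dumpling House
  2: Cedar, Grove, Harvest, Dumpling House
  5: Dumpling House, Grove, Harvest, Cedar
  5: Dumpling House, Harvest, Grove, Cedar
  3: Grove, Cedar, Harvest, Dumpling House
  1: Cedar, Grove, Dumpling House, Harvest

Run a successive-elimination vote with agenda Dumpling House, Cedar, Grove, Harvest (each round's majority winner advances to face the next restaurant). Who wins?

Dumpling House

Round 1: Dumpling House vs Cedar — 12–7, Dumpling House advances.
Round 2: Dumpling House vs Grove — 12–7, Dumpling House advances.
Round 3: Dumpling House vs Harvest — 13–6, Dumpling House advances.
The agenda winner is Dumpling House.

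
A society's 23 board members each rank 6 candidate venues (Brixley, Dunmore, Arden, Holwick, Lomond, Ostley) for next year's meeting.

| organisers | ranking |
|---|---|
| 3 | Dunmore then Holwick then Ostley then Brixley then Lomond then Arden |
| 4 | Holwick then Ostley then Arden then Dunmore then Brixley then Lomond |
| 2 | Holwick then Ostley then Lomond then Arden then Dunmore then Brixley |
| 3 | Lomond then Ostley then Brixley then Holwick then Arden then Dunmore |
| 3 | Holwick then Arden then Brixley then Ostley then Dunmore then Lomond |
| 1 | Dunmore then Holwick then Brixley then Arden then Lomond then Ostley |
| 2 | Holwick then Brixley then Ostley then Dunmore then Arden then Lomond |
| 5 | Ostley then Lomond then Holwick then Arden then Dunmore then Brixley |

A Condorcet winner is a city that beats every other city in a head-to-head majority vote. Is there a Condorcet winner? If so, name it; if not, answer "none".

Head-to-head results (23 organisers):
Brixley–Dunmore: Dunmore 15–8.
Brixley vs Arden: Arden, 14–9.
Brixley vs Holwick: Holwick wins 20–3.
Brixley vs Lomond: Brixley wins 13–10.
Brixley vs Ostley: Ostley, 17–6.
Dunmore vs Arden: Arden, 17–6.
Dunmore vs Holwick: Holwick wins 19–4.
Dunmore vs Lomond: Dunmore wins 13–10.
Dunmore–Ostley: Ostley 19–4.
Arden–Holwick: Holwick 23–0.
Arden vs Lomond: Lomond, 13–10.
Arden vs Ostley: Ostley, 19–4.
Holwick vs Lomond: Holwick, 15–8.
Holwick vs Ostley: Holwick, 15–8.
Lomond vs Ostley: Ostley, 19–4.
Holwick defeats every rival head-to-head and is the Condorcet winner.

Holwick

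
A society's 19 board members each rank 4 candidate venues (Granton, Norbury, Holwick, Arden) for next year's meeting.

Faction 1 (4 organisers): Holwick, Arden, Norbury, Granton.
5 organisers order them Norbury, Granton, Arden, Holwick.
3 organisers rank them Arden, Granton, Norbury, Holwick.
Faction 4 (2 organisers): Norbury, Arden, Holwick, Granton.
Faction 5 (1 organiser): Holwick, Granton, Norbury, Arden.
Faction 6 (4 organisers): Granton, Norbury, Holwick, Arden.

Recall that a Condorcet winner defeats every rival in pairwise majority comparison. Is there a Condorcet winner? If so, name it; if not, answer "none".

Head-to-head results (19 organisers):
Granton vs Norbury: Norbury, 11–8.
Granton vs Holwick: Granton is ranked higher on 5+3+4 = 12 ballots, Holwick on 7. Granton wins 12–7.
Granton vs Arden: 5+1+4 = 10 for Granton, 9 for Arden — Granton by 10–9.
Norbury vs Holwick: Norbury, 14–5.
Norbury vs Arden: 5+2+1+4 = 12 for Norbury, 7 for Arden — Norbury by 12–7.
Holwick vs Arden: Holwick is ranked higher on 4+1+4 = 9 ballots, Arden on 10. Arden wins 10–9.
Norbury defeats every rival head-to-head and is the Condorcet winner.

Norbury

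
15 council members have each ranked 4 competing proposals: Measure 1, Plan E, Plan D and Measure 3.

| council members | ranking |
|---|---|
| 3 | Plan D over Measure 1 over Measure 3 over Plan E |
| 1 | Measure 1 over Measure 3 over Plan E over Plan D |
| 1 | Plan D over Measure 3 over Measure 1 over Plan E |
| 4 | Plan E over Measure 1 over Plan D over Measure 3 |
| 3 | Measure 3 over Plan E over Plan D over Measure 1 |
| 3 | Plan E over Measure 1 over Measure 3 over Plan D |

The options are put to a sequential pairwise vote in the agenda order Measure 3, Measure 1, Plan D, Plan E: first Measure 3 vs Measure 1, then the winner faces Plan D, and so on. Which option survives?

Round 1: Measure 3 vs Measure 1 — 4–11, Measure 1 advances.
Round 2: Measure 1 vs Plan D — 8–7, Measure 1 advances.
Round 3: Measure 1 vs Plan E — 5–10, Plan E advances.
The agenda winner is Plan E.

Plan E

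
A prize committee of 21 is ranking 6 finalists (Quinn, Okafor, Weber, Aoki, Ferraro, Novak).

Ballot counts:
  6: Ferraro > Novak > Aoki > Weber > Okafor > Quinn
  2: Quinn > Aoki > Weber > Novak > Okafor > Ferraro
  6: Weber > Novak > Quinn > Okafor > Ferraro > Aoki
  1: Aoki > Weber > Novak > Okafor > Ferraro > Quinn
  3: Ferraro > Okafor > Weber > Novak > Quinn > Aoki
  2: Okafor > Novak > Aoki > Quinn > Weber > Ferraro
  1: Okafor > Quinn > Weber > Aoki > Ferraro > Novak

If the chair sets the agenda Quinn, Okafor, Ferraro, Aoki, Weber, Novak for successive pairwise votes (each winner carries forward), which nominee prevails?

Weber

Round 1: Quinn vs Okafor — 8–13, Okafor advances.
Round 2: Okafor vs Ferraro — 12–9, Okafor advances.
Round 3: Okafor vs Aoki — 12–9, Okafor advances.
Round 4: Okafor vs Weber — 6–15, Weber advances.
Round 5: Weber vs Novak — 13–8, Weber advances.
Weber survives the agenda.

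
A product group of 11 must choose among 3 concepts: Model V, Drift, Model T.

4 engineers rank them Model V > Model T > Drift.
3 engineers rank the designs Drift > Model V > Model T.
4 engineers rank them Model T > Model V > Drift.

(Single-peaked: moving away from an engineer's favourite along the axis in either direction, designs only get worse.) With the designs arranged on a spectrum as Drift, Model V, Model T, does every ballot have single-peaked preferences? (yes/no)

Axis positions: Drift=1, Model V=2, Model T=3.
Bloc 1 (peak Model V at position 2): ranking walks positions 2-3-1, expanding outward from the peak — single-peaked.
Bloc 2 (peak Drift at position 1): ranking walks positions 1-2-3, expanding outward from the peak — single-peaked.
Bloc 3 (peak Model T at position 3): ranking walks positions 3-2-1, expanding outward from the peak — single-peaked.
Every ranking is single-peaked on this axis.

yes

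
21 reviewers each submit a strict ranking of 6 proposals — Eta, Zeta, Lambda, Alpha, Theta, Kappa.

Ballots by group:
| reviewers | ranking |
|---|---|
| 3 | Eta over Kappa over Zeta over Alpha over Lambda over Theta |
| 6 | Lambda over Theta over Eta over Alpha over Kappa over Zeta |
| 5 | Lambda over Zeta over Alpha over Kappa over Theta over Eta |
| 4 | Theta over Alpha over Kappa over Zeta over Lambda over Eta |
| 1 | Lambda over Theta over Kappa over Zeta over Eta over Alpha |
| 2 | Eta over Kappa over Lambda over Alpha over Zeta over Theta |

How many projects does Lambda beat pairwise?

Lambda against each rival (21 reviewers):
Lambda–Eta: Lambda 16–5.
Lambda–Zeta: Lambda 14–7.
Lambda vs Alpha: Lambda wins 14–7.
Lambda vs Theta: Lambda wins 17–4.
Lambda vs Kappa: 12 to 9, Lambda.
Lambda beats Eta, Zeta, Alpha, Theta, Kappa — 5 pairwise wins.

5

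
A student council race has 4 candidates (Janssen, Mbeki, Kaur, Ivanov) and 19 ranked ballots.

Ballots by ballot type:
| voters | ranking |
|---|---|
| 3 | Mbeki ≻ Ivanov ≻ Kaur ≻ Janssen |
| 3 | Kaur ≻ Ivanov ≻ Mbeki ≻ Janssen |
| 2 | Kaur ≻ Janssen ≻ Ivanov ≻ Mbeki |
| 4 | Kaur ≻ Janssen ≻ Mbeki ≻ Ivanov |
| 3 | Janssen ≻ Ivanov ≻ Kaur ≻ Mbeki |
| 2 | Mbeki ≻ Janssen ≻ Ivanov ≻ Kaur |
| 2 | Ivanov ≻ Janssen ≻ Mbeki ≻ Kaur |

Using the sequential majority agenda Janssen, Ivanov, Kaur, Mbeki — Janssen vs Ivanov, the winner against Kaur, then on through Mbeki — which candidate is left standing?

Kaur

Round 1: Janssen vs Ivanov — 11–8, Janssen advances.
Round 2: Janssen vs Kaur — 7–12, Kaur advances.
Round 3: Kaur vs Mbeki — 12–7, Kaur advances.
The agenda winner is Kaur.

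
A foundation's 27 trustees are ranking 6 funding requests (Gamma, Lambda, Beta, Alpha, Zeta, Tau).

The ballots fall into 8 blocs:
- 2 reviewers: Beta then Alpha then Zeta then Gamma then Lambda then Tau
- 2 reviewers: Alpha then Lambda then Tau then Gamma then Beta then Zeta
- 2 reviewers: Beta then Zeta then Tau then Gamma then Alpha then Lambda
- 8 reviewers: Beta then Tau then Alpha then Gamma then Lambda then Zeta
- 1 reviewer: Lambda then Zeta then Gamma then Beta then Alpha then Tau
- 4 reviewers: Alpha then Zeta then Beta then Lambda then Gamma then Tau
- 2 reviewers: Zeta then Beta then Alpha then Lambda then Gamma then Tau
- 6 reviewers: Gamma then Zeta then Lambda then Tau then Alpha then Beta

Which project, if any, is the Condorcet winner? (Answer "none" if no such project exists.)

Beta

Check each pair by majority over 27 ballots:
Gamma vs Lambda: 18 to 9, Gamma.
Gamma vs Beta: Gamma is ranked higher on 2+1+6 = 9 ballots, Beta on 18. Beta wins 18–9.
Gamma vs Alpha: 9 to 18, Alpha.
Gamma vs Zeta: Gamma is ranked higher on 2+8+6 = 16 ballots, Zeta on 11. Gamma wins 16–11.
Gamma vs Tau: 2+1+4+2+6 = 15 for Gamma, 12 for Tau — Gamma by 15–12.
Lambda vs Beta: 9 to 18, Beta.
Lambda vs Alpha: 7 to 20, Alpha.
Lambda vs Zeta: Lambda preferred on 2+8+1 = 11 ballots; Zeta wins 16–11.
Lambda vs Tau: 2+2+1+4+2+6 = 17 for Lambda, 10 for Tau — Lambda by 17–10.
Beta vs Alpha: Beta is ranked higher on 2+2+8+1+2 = 15 ballots, Alpha on 12. Beta wins 15–12.
Beta vs Zeta: 14 to 13, Beta.
Beta vs Tau: Beta preferred on 2+2+8+1+4+2 = 19 ballots; Beta wins 19–8.
Alpha vs Zeta: Alpha preferred on 2+2+8+4 = 16 ballots; Alpha wins 16–11.
Alpha vs Tau: Alpha preferred on 2+2+1+4+2 = 11 ballots; Tau wins 16–11.
Zeta vs Tau: Zeta preferred on 2+2+1+4+2+6 = 17 ballots; Zeta wins 17–10.
Only Beta has no losses; Beta is the Condorcet winner.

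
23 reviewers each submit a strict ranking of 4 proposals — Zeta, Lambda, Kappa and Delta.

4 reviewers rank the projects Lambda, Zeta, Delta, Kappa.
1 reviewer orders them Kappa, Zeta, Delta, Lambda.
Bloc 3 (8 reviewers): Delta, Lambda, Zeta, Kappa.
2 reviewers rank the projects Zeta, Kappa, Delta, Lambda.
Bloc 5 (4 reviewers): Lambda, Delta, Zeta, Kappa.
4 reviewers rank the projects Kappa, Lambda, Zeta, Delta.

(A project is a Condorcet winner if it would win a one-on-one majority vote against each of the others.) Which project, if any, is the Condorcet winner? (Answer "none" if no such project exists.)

Lambda

Pairwise majorities:
Zeta vs Lambda: Zeta is ranked higher on 1+2 = 3 ballots, Lambda on 20. Lambda wins 20–3.
Zeta vs Kappa: 18 to 5, Zeta.
Zeta vs Delta: Zeta is ranked higher on 4+1+2+4 = 11 ballots, Delta on 12. Delta wins 12–11.
Lambda vs Kappa: Lambda is ranked higher on 4+8+4 = 16 ballots, Kappa on 7. Lambda wins 16–7.
Lambda vs Delta: Lambda preferred on 4+4+4 = 12 ballots; Lambda wins 12–11.
Kappa vs Delta: 7 to 16, Delta.
Only Lambda has no losses; Lambda is the Condorcet winner.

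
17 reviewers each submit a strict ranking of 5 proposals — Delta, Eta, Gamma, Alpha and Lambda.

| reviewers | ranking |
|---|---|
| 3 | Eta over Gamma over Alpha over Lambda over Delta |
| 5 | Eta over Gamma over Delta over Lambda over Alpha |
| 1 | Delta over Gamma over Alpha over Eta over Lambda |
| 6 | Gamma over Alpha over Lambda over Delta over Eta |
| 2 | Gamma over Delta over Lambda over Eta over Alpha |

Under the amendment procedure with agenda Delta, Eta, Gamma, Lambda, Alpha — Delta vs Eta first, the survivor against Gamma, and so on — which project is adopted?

Gamma

Round 1: Delta vs Eta — 9–8, Delta advances.
Round 2: Delta vs Gamma — 1–16, Gamma advances.
Round 3: Gamma vs Lambda — 17–0, Gamma advances.
Round 4: Gamma vs Alpha — 17–0, Gamma advances.
Gamma survives the agenda.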